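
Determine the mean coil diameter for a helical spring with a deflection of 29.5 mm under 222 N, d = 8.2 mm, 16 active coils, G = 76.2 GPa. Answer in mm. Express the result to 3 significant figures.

Required rate k = F/δ = 222/29.5 = 7.5254 N/mm
D = (Gd⁴/(8N_a·k))^(1/3) = (76.2×10³·8.2⁴/(8·16·7.5254))^(1/3)
  = (357659)^(1/3) = 70.9833 mm

71.0 mm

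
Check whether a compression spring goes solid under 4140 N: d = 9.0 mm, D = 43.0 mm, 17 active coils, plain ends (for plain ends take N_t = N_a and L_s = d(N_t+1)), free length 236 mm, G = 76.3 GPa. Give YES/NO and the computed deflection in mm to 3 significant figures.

YES, δ = 89.4 mm

k = Gd⁴/(8D³N_a) = (76.3×10³)(9.0⁴)/(8·43.0³·17) = 46.297 N/mm
N_t = 17; L_s = 9.0·18 = 162 mm; δ_solid = L₀ − L_s = 236 − 162 = 74 mm
δ = F/k = 4140/46.297 = 89.423 mm
δ ≥ δ_solid → spring goes solid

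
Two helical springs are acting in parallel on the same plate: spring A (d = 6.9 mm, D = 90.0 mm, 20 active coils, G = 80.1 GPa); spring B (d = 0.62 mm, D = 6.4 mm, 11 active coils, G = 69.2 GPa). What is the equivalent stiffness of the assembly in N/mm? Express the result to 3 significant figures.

2.00 N/mm

k_A = Gd⁴/(8D³N_a) = (80.1×10³)(6.9⁴)/(8·90.0³·20) = 1.5566 N/mm
k_B = Gd⁴/(8D³N_a) = (69.2×10³)(0.62⁴)/(8·6.4³·11) = 0.44325 N/mm
Parallel: k_eq = 1.5566 + 0.44325 = 1.9999 N/mm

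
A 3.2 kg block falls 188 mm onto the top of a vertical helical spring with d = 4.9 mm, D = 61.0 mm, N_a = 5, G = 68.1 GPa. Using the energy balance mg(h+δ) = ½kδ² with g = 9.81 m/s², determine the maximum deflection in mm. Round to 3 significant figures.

k = Gd⁴/(8D³N_a) = (68.1×10³)(4.9⁴)/(8·61.0³·5) = 4.324 N/mm
W = mg = 3.2 × 9.81 = 31.392 N
½kδ² − Wδ − Wh = 0 → δ = (W + √(W² + 2kWh))/k
δ = (31.392 + √(985.46 + 51037.4))/4.324 = (31.392 + 228.09)/4.324 = 60.009 mm

60.0 mm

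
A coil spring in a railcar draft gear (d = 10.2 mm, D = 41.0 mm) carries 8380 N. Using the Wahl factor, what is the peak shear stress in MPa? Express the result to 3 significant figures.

Spring index C = D/d = 41.0/10.2 = 4.0196
K_W = (4C−1)/(4C−4) + 0.615/C = 15.078/12.078 + 0.1530 = 1.4014
τ₀ = 8FD/(πd³) = 8·8380·41.0/(π·10.2³) = 2.74864e+06/3333.9 = 824.46 MPa
τ_max = K·τ₀ = 1.4014 × 824.46 = 1155.4 MPa

1160 MPa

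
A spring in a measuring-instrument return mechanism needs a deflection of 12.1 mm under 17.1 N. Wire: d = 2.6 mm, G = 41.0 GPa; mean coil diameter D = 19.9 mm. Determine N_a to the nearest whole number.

21

Required rate k = F/δ = 17.1/12.1 = 1.4132 N/mm
N_a = Gd⁴/(8D³k) = (41.0×10³ × 2.6⁴)/(8 × 19.9³ × 1.4132)
    = 1.8736e+06 / 89096.4 = 21.03 → 21 coils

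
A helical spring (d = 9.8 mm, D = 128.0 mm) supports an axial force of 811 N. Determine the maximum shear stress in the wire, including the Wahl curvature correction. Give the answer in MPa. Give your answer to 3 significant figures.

Spring index C = D/d = 128.0/9.8 = 13.0612
K_W = (4C−1)/(4C−4) + 0.615/C = 51.245/48.245 + 0.0471 = 1.1093
τ₀ = 8FD/(πd³) = 8·811·128.0/(π·9.8³) = 830464/2956.8 = 280.86 MPa
τ_max = K·τ₀ = 1.1093 × 280.86 = 311.55 MPa

312 MPa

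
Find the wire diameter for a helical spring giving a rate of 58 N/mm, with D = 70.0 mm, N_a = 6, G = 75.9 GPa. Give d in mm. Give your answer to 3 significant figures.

d = (8D³N_a·k / G)^(1/4) = (8·70.0³·6·58 / (75.9×10³))^0.25
  = (12581)^0.25 = 10.5908 mm

10.6 mm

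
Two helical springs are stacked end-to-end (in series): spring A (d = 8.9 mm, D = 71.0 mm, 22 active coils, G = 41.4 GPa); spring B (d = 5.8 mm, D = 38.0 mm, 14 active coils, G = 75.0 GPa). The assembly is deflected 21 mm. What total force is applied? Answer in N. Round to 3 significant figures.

k_A = Gd⁴/(8D³N_a) = (41.4×10³)(8.9⁴)/(8·71.0³·22) = 4.1236 N/mm
k_B = Gd⁴/(8D³N_a) = (75.0×10³)(5.8⁴)/(8·38.0³·14) = 13.81 N/mm
Series: 1/k_eq = 1/4.1236 + 1/13.81 = 0.31492; k_eq = 3.1754 N/mm
F = k_eq·δ = 3.1754·21 = 66.684 N

66.7 N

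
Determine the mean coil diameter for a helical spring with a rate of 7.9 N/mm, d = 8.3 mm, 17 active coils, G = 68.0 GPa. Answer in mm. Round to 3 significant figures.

67.0 mm

D = (Gd⁴/(8N_a·k))^(1/3) = (68.0×10³·8.3⁴/(8·17·7.9))^(1/3)
  = (300369)^(1/3) = 66.9707 mm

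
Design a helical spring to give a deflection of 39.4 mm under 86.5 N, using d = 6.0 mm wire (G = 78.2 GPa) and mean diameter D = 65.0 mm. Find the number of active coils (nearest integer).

Required rate k = F/δ = 86.5/39.4 = 2.1954 N/mm
N_a = Gd⁴/(8D³k) = (78.2×10³ × 6.0⁴)/(8 × 65.0³ × 2.1954)
    = 1.01347e+08 / 4.82336e+06 = 21.01 → 21 coils

21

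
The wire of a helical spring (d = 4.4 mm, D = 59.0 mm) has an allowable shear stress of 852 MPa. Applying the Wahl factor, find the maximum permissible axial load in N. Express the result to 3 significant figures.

437 N

C = D/d = 59.0/4.4 = 13.4091
K_W = (4C−1)/(4C−4) + 0.615/C = 52.636/49.636 + 0.0459 = 1.1063
τ_max = K·8FD/(πd³) → F_max = τ_allow·πd³/(8DK)
F_max = 852·π·4.4³/(8·59.0·1.1063) = 2.2801e+05/522.18 = 436.65 N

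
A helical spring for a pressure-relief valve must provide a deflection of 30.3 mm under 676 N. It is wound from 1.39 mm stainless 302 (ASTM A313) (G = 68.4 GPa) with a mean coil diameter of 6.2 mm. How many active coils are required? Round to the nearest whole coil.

Required rate k = F/δ = 676/30.3 = 22.31 N/mm
N_a = Gd⁴/(8D³k) = (68.4×10³ × 1.39⁴)/(8 × 6.2³ × 22.31)
    = 255338 / 42537.2 = 6.003 → 6 coils

6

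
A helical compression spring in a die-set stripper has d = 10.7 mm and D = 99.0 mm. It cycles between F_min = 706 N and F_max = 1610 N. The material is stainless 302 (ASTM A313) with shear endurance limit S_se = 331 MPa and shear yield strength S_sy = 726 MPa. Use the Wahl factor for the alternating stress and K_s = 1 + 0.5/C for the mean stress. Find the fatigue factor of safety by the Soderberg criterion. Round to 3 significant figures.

1.49

C = D/d = 99.0/10.7 = 9.2523; K_W = (4C−1)/(4C−4)+0.615/C = 1.1574; K_s = 1+0.5/C = 1.0540
F_a = (F_max−F_min)/2 = 452 N; F_m = (F_max+F_min)/2 = 1158 N
τ_a = K_W·8F_aD/(πd³) = 1.1574 × 93.017 = 107.65 MPa
τ_m = K_s·8F_mD/(πd³) = 1.0540 × 238.3 = 251.18 MPa
Soderberg: 1/n_f = τ_a/S_se + τ_m/S_sy = 107.65/331 + 251.18/726 = 0.32524 + 0.34598 = 0.67122
n_f = 1/0.67122 = 1.49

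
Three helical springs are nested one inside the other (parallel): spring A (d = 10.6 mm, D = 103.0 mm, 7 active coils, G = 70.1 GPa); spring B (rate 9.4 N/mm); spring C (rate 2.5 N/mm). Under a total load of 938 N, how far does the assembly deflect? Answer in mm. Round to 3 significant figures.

35.6 mm

k_A = Gd⁴/(8D³N_a) = (70.1×10³)(10.6⁴)/(8·103.0³·7) = 14.462 N/mm
Parallel: k_eq = 14.462 + 9.4 + 2.5 = 26.362 N/mm
δ = F/k_eq = 938/26.362 = 35.581 mm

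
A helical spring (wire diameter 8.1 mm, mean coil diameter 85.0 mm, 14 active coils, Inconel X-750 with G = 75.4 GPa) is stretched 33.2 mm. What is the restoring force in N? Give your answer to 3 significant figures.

k = Gd⁴/(8D³N_a) = (75.4×10³)(8.1⁴)/(8·85.0³·14) = 4.7189 N/mm
F = k·δ = 4.7189 × 33.2 = 156.67 N

157 N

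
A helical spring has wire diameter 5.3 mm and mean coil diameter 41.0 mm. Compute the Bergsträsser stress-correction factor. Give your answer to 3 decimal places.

C = D/d = 41.0/5.3 = 7.7358
K_B = (4C+2)/(4C−3) = 32.943/27.943 = 1.1789

1.179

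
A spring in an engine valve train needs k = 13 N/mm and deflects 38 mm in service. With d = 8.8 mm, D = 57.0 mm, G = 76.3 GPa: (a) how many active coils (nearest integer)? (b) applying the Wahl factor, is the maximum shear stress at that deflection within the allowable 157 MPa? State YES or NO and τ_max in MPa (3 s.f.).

(a) 24 coils; (b) YES, τ_max = 128 MPa

N_a = Gd⁴/(8D³k) = (76.3×10³)(8.8⁴)/(8·57.0³·13) = 23.76 → N_a = 24
Actual rate k = Gd⁴/(8D³·24) = 12.869 N/mm
Working load F = kδ = 12.869·38 = 489 N
C = 57.0/8.8 = 6.4773; K_W = (4C−1)/(4C−4)+0.615/C = 1.2319
τ_max = K_W·8FD/(πd³) = 1.2319·104.15 = 128.31 MPa
τ_max ≤ 157 MPa → acceptable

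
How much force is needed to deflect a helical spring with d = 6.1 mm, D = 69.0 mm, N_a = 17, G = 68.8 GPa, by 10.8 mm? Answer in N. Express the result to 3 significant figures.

23.0 N

k = Gd⁴/(8D³N_a) = (68.8×10³)(6.1⁴)/(8·69.0³·17) = 2.1322 N/mm
F = k·δ = 2.1322 × 10.8 = 23.027 N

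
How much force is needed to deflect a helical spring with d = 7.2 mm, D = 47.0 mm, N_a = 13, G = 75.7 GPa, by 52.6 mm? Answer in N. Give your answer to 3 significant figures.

k = Gd⁴/(8D³N_a) = (75.7×10³)(7.2⁴)/(8·47.0³·13) = 18.841 N/mm
F = k·δ = 18.841 × 52.6 = 991.03 N

991 N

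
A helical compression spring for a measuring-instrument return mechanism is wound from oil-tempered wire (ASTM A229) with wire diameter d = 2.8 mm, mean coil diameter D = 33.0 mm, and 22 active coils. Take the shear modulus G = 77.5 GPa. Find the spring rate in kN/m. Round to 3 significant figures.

k = Gd⁴/(8D³N_a) = (77.5×10³ × 2.8⁴) / (8 × 33.0³ × 22)
  = 4.76358e+06 / 6.32491e+06 = 0.75315 N/mm

0.753 kN/m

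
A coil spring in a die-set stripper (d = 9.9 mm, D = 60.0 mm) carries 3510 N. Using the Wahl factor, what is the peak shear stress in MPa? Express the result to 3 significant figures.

Spring index C = D/d = 60.0/9.9 = 6.0606
K_W = (4C−1)/(4C−4) + 0.615/C = 23.242/20.242 + 0.1015 = 1.2497
τ₀ = 8FD/(πd³) = 8·3510·60.0/(π·9.9³) = 1.6848e+06/3048.3 = 552.7 MPa
τ_max = K·τ₀ = 1.2497 × 552.7 = 690.7 MPa

691 MPa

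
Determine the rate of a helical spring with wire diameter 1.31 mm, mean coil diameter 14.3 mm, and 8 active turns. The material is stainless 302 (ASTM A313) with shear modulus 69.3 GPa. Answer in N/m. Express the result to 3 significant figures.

1090 N/m

k = Gd⁴/(8D³N_a) = (69.3×10³ × 1.31⁴) / (8 × 14.3³ × 8)
  = 204088 / 187149 = 1.0905 N/mm = 1090.5 N/m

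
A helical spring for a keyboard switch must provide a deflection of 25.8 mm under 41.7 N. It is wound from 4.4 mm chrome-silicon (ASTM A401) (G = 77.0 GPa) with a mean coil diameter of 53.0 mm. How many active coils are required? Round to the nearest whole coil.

Required rate k = F/δ = 41.7/25.8 = 1.6163 N/mm
N_a = Gd⁴/(8D³k) = (77.0×10³ × 4.4⁴)/(8 × 53.0³ × 1.6163)
    = 2.88603e+07 / 1.92501e+06 = 14.99 → 15 coils

15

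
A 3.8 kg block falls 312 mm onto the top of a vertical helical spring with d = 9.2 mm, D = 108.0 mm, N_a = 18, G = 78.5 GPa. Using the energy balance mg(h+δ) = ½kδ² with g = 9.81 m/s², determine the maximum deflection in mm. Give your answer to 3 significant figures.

k = Gd⁴/(8D³N_a) = (78.5×10³)(9.2⁴)/(8·108.0³·18) = 3.1002 N/mm
W = mg = 3.8 × 9.81 = 37.278 N
½kδ² − Wδ − Wh = 0 → δ = (W + √(W² + 2kWh))/k
δ = (37.278 + √(1389.6 + 72114.8))/3.1002 = (37.278 + 271.12)/3.1002 = 99.476 mm

99.5 mm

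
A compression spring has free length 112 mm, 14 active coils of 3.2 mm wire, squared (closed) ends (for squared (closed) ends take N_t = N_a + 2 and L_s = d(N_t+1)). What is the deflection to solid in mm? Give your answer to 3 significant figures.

57.6 mm

N_t = 16; L_s = 3.2·17 = 54.4 mm
δ_solid = L₀ − L_s = 112 − 54.4 = 57.6 mm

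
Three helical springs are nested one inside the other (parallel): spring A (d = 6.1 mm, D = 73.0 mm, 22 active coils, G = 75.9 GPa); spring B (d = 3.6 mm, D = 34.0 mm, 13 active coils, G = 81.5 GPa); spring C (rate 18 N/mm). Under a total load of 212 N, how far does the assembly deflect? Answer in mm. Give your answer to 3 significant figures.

k_A = Gd⁴/(8D³N_a) = (75.9×10³)(6.1⁴)/(8·73.0³·22) = 1.5349 N/mm
k_B = Gd⁴/(8D³N_a) = (81.5×10³)(3.6⁴)/(8·34.0³·13) = 3.3489 N/mm
Parallel: k_eq = 1.5349 + 3.3489 + 18 = 22.884 N/mm
δ = F/k_eq = 212/22.884 = 9.2642 mm

9.26 mm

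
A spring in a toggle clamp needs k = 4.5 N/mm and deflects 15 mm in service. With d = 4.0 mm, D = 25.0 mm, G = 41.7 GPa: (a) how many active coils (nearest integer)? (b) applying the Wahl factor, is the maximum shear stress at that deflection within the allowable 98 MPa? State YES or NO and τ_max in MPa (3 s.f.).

N_a = Gd⁴/(8D³k) = (41.7×10³)(4.0⁴)/(8·25.0³·4.5) = 18.98 → N_a = 19
Actual rate k = Gd⁴/(8D³·19) = 4.4948 N/mm
Working load F = kδ = 4.4948·15 = 67.422 N
C = 25.0/4.0 = 6.2500; K_W = (4C−1)/(4C−4)+0.615/C = 1.2413
τ_max = K_W·8FD/(πd³) = 1.2413·67.066 = 83.246 MPa
τ_max ≤ 98 MPa → acceptable

(a) 19 coils; (b) YES, τ_max = 83.2 MPa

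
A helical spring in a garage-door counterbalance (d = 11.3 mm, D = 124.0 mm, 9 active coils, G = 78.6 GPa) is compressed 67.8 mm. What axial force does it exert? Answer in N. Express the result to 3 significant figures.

633 N

k = Gd⁴/(8D³N_a) = (78.6×10³)(11.3⁴)/(8·124.0³·9) = 9.3355 N/mm
F = k·δ = 9.3355 × 67.8 = 632.95 N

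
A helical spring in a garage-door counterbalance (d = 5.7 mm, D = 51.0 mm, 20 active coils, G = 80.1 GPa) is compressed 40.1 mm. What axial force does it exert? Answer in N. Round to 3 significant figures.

k = Gd⁴/(8D³N_a) = (80.1×10³)(5.7⁴)/(8·51.0³·20) = 3.9838 N/mm
F = k·δ = 3.9838 × 40.1 = 159.75 N

160 N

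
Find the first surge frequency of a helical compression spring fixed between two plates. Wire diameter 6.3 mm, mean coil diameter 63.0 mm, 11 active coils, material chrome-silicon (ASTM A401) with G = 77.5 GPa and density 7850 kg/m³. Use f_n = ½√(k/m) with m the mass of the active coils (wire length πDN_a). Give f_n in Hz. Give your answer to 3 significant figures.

51.0 Hz

k = Gd⁴/(8D³N_a) = (77.5×10³)(6.3⁴)/(8·63.0³·11) = 5.5483 N/mm = 5548.3 N/m
Wire length L = πDN_a = π·63.0·11 = 2177.1 mm
m = ρ·(πd²/4)·L = 7850 × 31.172×10⁻⁶ m² × 2.1771 m = 0.53275 kg
f_n = ½√(k/m) = 0.5·√(5548.3/0.53275) = 0.5·√(10414) = 51.026 Hz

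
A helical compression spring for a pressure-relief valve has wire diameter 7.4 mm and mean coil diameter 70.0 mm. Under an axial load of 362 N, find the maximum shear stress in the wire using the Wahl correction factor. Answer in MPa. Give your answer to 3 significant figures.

184 MPa

Spring index C = D/d = 70.0/7.4 = 9.4595
K_W = (4C−1)/(4C−4) + 0.615/C = 36.838/33.838 + 0.0650 = 1.1537
τ₀ = 8FD/(πd³) = 8·362·70.0/(π·7.4³) = 202720/1273 = 159.24 MPa
τ_max = K·τ₀ = 1.1537 × 159.24 = 183.71 MPa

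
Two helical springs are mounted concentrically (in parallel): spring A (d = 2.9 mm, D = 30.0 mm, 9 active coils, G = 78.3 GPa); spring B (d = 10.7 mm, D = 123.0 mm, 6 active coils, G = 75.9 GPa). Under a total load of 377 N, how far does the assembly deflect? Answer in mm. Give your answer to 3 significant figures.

k_A = Gd⁴/(8D³N_a) = (78.3×10³)(2.9⁴)/(8·30.0³·9) = 2.8488 N/mm
k_B = Gd⁴/(8D³N_a) = (75.9×10³)(10.7⁴)/(8·123.0³·6) = 11.138 N/mm
Parallel: k_eq = 2.8488 + 11.138 = 13.987 N/mm
δ = F/k_eq = 377/13.987 = 26.953 mm

27.0 mm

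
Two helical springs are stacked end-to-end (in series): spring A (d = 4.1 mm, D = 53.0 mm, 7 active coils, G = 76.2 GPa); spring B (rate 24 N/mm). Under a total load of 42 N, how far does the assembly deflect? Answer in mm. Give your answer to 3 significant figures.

k_A = Gd⁴/(8D³N_a) = (76.2×10³)(4.1⁴)/(8·53.0³·7) = 2.5827 N/mm
Series: 1/k_eq = 1/2.5827 + 1/24 = 0.42886; k_eq = 2.3318 N/mm
δ = F/k_eq = 42/2.3318 = 18.012 mm

18.0 mm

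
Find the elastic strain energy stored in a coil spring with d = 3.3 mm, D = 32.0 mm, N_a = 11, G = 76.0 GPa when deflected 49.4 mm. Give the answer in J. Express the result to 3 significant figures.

3.81 J

k = Gd⁴/(8D³N_a) = (76.0×10³)(3.3⁴)/(8·32.0³·11) = 3.1256 N/mm
U = ½kδ² = 0.5 × 3.1256 × 49.4² = 3813.8 N·mm = 3.8138 J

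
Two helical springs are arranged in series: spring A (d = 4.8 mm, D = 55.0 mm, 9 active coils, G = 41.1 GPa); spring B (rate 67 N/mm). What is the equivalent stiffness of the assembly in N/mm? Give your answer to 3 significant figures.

1.77 N/mm

k_A = Gd⁴/(8D³N_a) = (41.1×10³)(4.8⁴)/(8·55.0³·9) = 1.8213 N/mm
Series: 1/k_eq = 1/1.8213 + 1/67 = 0.56398; k_eq = 1.7731 N/mm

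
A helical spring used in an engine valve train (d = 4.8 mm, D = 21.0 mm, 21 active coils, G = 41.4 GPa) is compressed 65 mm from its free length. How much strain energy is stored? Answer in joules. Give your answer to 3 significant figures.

29.8 J

k = Gd⁴/(8D³N_a) = (41.4×10³)(4.8⁴)/(8·21.0³·21) = 14.125 N/mm
U = ½kδ² = 0.5 × 14.125 × 65² = 29840 N·mm = 29.84 J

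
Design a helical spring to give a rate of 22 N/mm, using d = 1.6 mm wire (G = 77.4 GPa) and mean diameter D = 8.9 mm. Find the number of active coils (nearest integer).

4

N_a = Gd⁴/(8D³k) = (77.4×10³ × 1.6⁴)/(8 × 8.9³ × 22)
    = 507249 / 124075 = 4.088 → 4 coils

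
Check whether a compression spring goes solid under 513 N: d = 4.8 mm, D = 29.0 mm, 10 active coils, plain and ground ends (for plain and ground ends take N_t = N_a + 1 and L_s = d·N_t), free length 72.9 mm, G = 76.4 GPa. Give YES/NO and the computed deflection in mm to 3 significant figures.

YES, δ = 24.7 mm

k = Gd⁴/(8D³N_a) = (76.4×10³)(4.8⁴)/(8·29.0³·10) = 20.786 N/mm
N_t = 11; L_s = 4.8·11 = 52.8 mm; δ_solid = L₀ − L_s = 72.9 − 52.8 = 20.1 mm
δ = F/k = 513/20.786 = 24.68 mm
δ ≥ δ_solid → spring goes solid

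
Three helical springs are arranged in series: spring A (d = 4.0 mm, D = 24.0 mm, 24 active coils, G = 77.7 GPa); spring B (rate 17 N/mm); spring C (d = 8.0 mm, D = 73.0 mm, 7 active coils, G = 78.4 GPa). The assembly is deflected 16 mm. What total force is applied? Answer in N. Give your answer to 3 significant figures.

61.5 N

k_A = Gd⁴/(8D³N_a) = (77.7×10³)(4.0⁴)/(8·24.0³·24) = 7.4942 N/mm
k_C = Gd⁴/(8D³N_a) = (78.4×10³)(8.0⁴)/(8·73.0³·7) = 14.741 N/mm
Series: 1/k_eq = 1/7.4942 + 1/17 + 1/14.741 = 0.2601; k_eq = 3.8447 N/mm
F = k_eq·δ = 3.8447·16 = 61.515 N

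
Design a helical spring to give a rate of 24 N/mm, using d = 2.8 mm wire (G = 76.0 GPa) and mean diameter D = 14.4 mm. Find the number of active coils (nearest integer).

8

N_a = Gd⁴/(8D³k) = (76.0×10³ × 2.8⁴)/(8 × 14.4³ × 24)
    = 4.67139e+06 / 573309 = 8.148 → 8 coils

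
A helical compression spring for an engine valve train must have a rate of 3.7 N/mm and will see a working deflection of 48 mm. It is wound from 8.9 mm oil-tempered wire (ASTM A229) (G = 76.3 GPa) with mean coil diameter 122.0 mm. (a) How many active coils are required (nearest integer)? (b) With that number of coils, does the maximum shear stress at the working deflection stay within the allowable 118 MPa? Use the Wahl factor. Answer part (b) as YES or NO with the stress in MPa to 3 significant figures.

N_a = Gd⁴/(8D³k) = (76.3×10³)(8.9⁴)/(8·122.0³·3.7) = 8.907 → N_a = 9
Actual rate k = Gd⁴/(8D³·9) = 3.6616 N/mm
Working load F = kδ = 3.6616·48 = 175.76 N
C = 122.0/8.9 = 13.7079; K_W = (4C−1)/(4C−4)+0.615/C = 1.1039
τ_max = K_W·8FD/(πd³) = 1.1039·77.454 = 85.5 MPa
τ_max ≤ 118 MPa → acceptable

(a) 9 coils; (b) YES, τ_max = 85.5 MPa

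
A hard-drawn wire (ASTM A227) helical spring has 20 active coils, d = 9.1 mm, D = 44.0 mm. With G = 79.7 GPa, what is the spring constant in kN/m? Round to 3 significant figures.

40.1 kN/m

k = Gd⁴/(8D³N_a) = (79.7×10³ × 9.1⁴) / (8 × 44.0³ × 20)
  = 5.46542e+08 / 1.36294e+07 = 40.1 N/mm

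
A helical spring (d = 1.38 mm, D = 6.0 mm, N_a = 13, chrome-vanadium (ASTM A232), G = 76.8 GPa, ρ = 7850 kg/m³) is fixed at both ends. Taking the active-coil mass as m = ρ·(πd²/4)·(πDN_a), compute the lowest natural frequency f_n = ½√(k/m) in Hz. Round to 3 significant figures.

k = Gd⁴/(8D³N_a) = (76.8×10³)(1.38⁴)/(8·6.0³·13) = 12.399 N/mm = 12399 N/m
Wire length L = πDN_a = π·6.0·13 = 245.04 mm
m = ρ·(πd²/4)·L = 7850 × 1.4957×10⁻⁶ m² × 0.24504 m = 0.0028771 kg
f_n = ½√(k/m) = 0.5·√(12399/0.0028771) = 0.5·√(4.3095e+06) = 1038 Hz

1040 Hz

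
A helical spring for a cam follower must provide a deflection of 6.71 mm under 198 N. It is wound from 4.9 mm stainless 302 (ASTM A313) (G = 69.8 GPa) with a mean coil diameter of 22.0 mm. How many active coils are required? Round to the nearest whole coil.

Required rate k = F/δ = 198/6.71 = 29.508 N/mm
N_a = Gd⁴/(8D³k) = (69.8×10³ × 4.9⁴)/(8 × 22.0³ × 29.508)
    = 4.02383e+07 / 2.51363e+06 = 16.01 → 16 coils

16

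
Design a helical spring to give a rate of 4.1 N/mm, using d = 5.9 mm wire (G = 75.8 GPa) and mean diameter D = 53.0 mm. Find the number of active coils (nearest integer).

N_a = Gd⁴/(8D³k) = (75.8×10³ × 5.9⁴)/(8 × 53.0³ × 4.1)
    = 9.18496e+07 / 4.88317e+06 = 18.81 → 19 coils

19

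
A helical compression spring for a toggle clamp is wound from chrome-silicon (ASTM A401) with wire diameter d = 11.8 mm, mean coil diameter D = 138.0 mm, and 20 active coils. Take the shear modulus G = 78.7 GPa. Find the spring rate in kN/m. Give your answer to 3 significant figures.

k = Gd⁴/(8D³N_a) = (78.7×10³ × 11.8⁴) / (8 × 138.0³ × 20)
  = 1.52582e+09 / 4.20492e+08 = 3.6287 N/mm

3.63 kN/m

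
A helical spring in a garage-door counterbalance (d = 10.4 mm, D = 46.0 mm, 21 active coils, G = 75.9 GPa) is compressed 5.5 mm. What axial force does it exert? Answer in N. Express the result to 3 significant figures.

299 N

k = Gd⁴/(8D³N_a) = (75.9×10³)(10.4⁴)/(8·46.0³·21) = 54.299 N/mm
F = k·δ = 54.299 × 5.5 = 298.64 N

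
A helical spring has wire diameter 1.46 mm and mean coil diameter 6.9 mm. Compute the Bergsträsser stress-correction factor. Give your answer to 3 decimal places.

C = D/d = 6.9/1.46 = 4.7260
K_B = (4C+2)/(4C−3) = 20.904/15.904 = 1.3144

1.314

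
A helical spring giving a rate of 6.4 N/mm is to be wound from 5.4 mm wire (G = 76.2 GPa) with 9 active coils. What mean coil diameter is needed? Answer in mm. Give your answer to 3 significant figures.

D = (Gd⁴/(8N_a·k))^(1/3) = (76.2×10³·5.4⁴/(8·9·6.4))^(1/3)
  = (140610)^(1/3) = 52.0003 mm

52.0 mm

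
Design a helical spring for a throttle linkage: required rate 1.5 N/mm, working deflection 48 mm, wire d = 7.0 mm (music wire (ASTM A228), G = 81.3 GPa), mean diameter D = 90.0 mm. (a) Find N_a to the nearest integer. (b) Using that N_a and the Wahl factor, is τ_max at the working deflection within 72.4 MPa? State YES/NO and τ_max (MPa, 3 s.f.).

(a) 22 coils; (b) YES, τ_max = 54.2 MPa

N_a = Gd⁴/(8D³k) = (81.3×10³)(7.0⁴)/(8·90.0³·1.5) = 22.31 → N_a = 22
Actual rate k = Gd⁴/(8D³·22) = 1.5214 N/mm
Working load F = kδ = 1.5214·48 = 73.027 N
C = 90.0/7.0 = 12.8571; K_W = (4C−1)/(4C−4)+0.615/C = 1.1111
τ_max = K_W·8FD/(πd³) = 1.1111·48.795 = 54.215 MPa
τ_max ≤ 72.4 MPa → acceptable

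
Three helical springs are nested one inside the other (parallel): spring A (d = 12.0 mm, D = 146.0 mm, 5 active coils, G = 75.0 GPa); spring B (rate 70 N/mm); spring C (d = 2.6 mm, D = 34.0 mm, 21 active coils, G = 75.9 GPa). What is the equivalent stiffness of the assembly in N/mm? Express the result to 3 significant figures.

k_A = Gd⁴/(8D³N_a) = (75.0×10³)(12.0⁴)/(8·146.0³·5) = 12.493 N/mm
k_C = Gd⁴/(8D³N_a) = (75.9×10³)(2.6⁴)/(8·34.0³·21) = 0.52528 N/mm
Parallel: k_eq = 12.493 + 70 + 0.52528 = 83.018 N/mm

83.0 N/mm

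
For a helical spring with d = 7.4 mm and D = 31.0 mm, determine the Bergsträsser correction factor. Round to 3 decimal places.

C = D/d = 31.0/7.4 = 4.1892
K_B = (4C+2)/(4C−3) = 18.757/13.757 = 1.3635

1.363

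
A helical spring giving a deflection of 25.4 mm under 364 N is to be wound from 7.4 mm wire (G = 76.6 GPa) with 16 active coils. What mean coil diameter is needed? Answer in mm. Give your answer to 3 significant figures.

50.0 mm

Required rate k = F/δ = 364/25.4 = 14.331 N/mm
D = (Gd⁴/(8N_a·k))^(1/3) = (76.6×10³·7.4⁴/(8·16·14.331))^(1/3)
  = (125221)^(1/3) = 50.0295 mm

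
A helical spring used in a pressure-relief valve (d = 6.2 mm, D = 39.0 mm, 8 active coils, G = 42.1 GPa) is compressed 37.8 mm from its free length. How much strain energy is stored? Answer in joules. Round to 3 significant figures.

k = Gd⁴/(8D³N_a) = (42.1×10³)(6.2⁴)/(8·39.0³·8) = 16.386 N/mm
U = ½kδ² = 0.5 × 16.386 × 37.8² = 11707 N·mm = 11.707 J

11.7 J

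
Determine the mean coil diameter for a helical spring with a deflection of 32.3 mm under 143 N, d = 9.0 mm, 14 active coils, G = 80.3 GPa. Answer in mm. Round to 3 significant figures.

102 mm

Required rate k = F/δ = 143/32.3 = 4.4272 N/mm
D = (Gd⁴/(8N_a·k))^(1/3) = (80.3×10³·9.0⁴/(8·14·4.4272))^(1/3)
  = (1.06251e+06)^(1/3) = 102.0418 mm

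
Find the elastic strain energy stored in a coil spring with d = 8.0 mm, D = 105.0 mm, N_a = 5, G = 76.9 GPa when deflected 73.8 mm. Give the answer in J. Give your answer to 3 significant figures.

k = Gd⁴/(8D³N_a) = (76.9×10³)(8.0⁴)/(8·105.0³·5) = 6.8023 N/mm
U = ½kδ² = 0.5 × 6.8023 × 73.8² = 18524 N·mm = 18.524 J

18.5 J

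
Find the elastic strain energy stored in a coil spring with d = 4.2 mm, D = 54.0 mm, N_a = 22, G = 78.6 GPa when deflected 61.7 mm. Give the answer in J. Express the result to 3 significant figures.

k = Gd⁴/(8D³N_a) = (78.6×10³)(4.2⁴)/(8·54.0³·22) = 0.88252 N/mm
U = ½kδ² = 0.5 × 0.88252 × 61.7² = 1679.8 N·mm = 1.6798 J

1.68 J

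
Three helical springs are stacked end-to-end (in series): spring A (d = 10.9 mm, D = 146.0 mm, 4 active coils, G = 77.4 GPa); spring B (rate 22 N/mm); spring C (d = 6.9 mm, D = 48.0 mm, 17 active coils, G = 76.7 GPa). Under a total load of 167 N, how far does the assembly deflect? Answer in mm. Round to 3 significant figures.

37.3 mm

k_A = Gd⁴/(8D³N_a) = (77.4×10³)(10.9⁴)/(8·146.0³·4) = 10.971 N/mm
k_C = Gd⁴/(8D³N_a) = (76.7×10³)(6.9⁴)/(8·48.0³·17) = 11.559 N/mm
Series: 1/k_eq = 1/10.971 + 1/22 + 1/11.559 = 0.22312; k_eq = 4.482 N/mm
δ = F/k_eq = 167/4.482 = 37.26 mm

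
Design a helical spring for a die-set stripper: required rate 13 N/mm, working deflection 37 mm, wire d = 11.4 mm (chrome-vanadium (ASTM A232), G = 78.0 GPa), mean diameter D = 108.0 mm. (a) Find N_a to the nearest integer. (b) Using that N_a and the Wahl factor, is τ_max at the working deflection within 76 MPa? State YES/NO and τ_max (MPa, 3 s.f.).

(a) 10 coils; (b) NO, τ_max = 104 MPa

N_a = Gd⁴/(8D³k) = (78.0×10³)(11.4⁴)/(8·108.0³·13) = 10.06 → N_a = 10
Actual rate k = Gd⁴/(8D³·10) = 13.072 N/mm
Working load F = kδ = 13.072·37 = 483.68 N
C = 108.0/11.4 = 9.4737; K_W = (4C−1)/(4C−4)+0.615/C = 1.1534
τ_max = K_W·8FD/(πd³) = 1.1534·89.785 = 103.56 MPa
τ_max > 76 MPa → exceeds allowable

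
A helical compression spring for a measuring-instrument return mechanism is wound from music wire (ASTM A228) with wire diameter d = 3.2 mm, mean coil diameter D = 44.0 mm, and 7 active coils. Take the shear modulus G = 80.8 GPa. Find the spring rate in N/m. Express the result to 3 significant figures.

k = Gd⁴/(8D³N_a) = (80.8×10³ × 3.2⁴) / (8 × 44.0³ × 7)
  = 8.47249e+06 / 4.7703e+06 = 1.7761 N/mm = 1776.1 N/m

1780 N/m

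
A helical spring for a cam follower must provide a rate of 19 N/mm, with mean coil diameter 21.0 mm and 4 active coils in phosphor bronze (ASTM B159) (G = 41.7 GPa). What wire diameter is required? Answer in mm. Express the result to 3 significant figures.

d = (8D³N_a·k / G)^(1/4) = (8·21.0³·4·19 / (41.7×10³))^0.25
  = (135.03)^0.25 = 3.4088 mm

3.41 mm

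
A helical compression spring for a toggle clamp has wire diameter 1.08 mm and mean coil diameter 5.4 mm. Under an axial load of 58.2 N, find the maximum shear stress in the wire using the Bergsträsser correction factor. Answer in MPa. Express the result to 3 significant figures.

Spring index C = D/d = 5.4/1.08 = 5.0000
K_B = (4C+2)/(4C−3) = 22.000/17.000 = 1.2941
τ₀ = 8FD/(πd³) = 8·58.2·5.4/(π·1.08³) = 2514.24/3.9575 = 635.31 MPa
τ_max = K·τ₀ = 1.2941 × 635.31 = 822.17 MPa

822 MPa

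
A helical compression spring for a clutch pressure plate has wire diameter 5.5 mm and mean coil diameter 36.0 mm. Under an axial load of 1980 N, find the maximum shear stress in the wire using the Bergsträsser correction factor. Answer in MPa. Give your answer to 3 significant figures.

Spring index C = D/d = 36.0/5.5 = 6.5455
K_B = (4C+2)/(4C−3) = 28.182/23.182 = 1.2157
τ₀ = 8FD/(πd³) = 8·1980·36.0/(π·5.5³) = 570240/522.68 = 1091 MPa
τ_max = K·τ₀ = 1.2157 × 1091 = 1326.3 MPa

1330 MPa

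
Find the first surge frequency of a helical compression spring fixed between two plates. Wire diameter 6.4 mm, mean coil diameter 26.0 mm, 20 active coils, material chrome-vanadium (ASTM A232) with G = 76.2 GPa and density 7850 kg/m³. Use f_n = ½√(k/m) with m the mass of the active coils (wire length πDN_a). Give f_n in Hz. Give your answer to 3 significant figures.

k = Gd⁴/(8D³N_a) = (76.2×10³)(6.4⁴)/(8·26.0³·20) = 45.461 N/mm = 45461 N/m
Wire length L = πDN_a = π·26.0·20 = 1633.6 mm
m = ρ·(πd²/4)·L = 7850 × 32.17×10⁻⁶ m² × 1.6336 m = 0.41255 kg
f_n = ½√(k/m) = 0.5·√(45461/0.41255) = 0.5·√(1.102e+05) = 165.98 Hz

166 Hz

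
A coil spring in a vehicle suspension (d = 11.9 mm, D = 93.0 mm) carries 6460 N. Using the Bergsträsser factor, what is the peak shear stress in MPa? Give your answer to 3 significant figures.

1070 MPa

Spring index C = D/d = 93.0/11.9 = 7.8151
K_B = (4C+2)/(4C−3) = 33.261/28.261 = 1.1769
τ₀ = 8FD/(πd³) = 8·6460·93.0/(π·11.9³) = 4.80624e+06/5294.1 = 907.85 MPa
τ_max = K·τ₀ = 1.1769 × 907.85 = 1068.5 MPa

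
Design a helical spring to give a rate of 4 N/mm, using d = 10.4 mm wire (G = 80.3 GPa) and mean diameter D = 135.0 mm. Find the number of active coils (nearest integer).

12

N_a = Gd⁴/(8D³k) = (80.3×10³ × 10.4⁴)/(8 × 135.0³ × 4)
    = 9.39396e+08 / 7.8732e+07 = 11.93 → 12 coils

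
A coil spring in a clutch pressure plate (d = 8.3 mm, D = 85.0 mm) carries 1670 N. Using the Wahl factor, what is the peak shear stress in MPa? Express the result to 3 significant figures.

721 MPa

Spring index C = D/d = 85.0/8.3 = 10.2410
K_W = (4C−1)/(4C−4) + 0.615/C = 39.964/36.964 + 0.0601 = 1.1412
τ₀ = 8FD/(πd³) = 8·1670·85.0/(π·8.3³) = 1.1356e+06/1796.3 = 632.18 MPa
τ_max = K·τ₀ = 1.1412 × 632.18 = 721.45 MPa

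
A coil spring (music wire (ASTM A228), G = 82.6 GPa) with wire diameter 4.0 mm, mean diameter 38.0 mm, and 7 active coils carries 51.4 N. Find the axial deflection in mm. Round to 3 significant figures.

7.47 mm

k = Gd⁴/(8D³N_a) = (82.6×10³)(4.0⁴)/(8·38.0³·7) = 6.8815 N/mm
δ = F/k = 51.4 / 6.8815 = 7.4693 mm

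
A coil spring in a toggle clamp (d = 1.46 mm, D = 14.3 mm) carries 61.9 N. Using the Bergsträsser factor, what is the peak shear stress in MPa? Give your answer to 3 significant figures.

Spring index C = D/d = 14.3/1.46 = 9.7945
K_B = (4C+2)/(4C−3) = 41.178/36.178 = 1.1382
τ₀ = 8FD/(πd³) = 8·61.9·14.3/(π·1.46³) = 7081.36/9.7771 = 724.28 MPa
τ_max = K·τ₀ = 1.1382 × 724.28 = 824.38 MPa

824 MPa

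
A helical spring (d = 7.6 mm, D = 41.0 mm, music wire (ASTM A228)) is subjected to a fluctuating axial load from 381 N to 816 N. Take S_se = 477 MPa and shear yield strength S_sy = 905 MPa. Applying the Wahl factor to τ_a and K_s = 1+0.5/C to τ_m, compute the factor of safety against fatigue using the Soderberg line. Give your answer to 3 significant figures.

3.21

C = D/d = 41.0/7.6 = 5.3947; K_W = (4C−1)/(4C−4)+0.615/C = 1.2847; K_s = 1+0.5/C = 1.0927
F_a = (F_max−F_min)/2 = 217.5 N; F_m = (F_max+F_min)/2 = 598.5 N
τ_a = K_W·8F_aD/(πd³) = 1.2847 × 51.73 = 66.455 MPa
τ_m = K_s·8F_mD/(πd³) = 1.0927 × 142.35 = 155.54 MPa
Soderberg: 1/n_f = τ_a/S_se + τ_m/S_sy = 66.455/477 + 155.54/905 = 0.13932 + 0.17187 = 0.31119
n_f = 1/0.31119 = 3.214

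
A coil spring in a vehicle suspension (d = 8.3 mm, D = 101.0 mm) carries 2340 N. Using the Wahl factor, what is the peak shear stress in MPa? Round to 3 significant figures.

Spring index C = D/d = 101.0/8.3 = 12.1687
K_W = (4C−1)/(4C−4) + 0.615/C = 47.675/44.675 + 0.0505 = 1.1177
τ₀ = 8FD/(πd³) = 8·2340·101.0/(π·8.3³) = 1.89072e+06/1796.3 = 1052.6 MPa
τ_max = K·τ₀ = 1.1177 × 1052.6 = 1176.4 MPa

1180 MPa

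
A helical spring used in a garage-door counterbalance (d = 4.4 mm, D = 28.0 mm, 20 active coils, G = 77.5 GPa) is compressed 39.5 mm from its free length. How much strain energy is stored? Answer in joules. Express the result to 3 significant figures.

k = Gd⁴/(8D³N_a) = (77.5×10³)(4.4⁴)/(8·28.0³·20) = 8.2702 N/mm
U = ½kδ² = 0.5 × 8.2702 × 39.5² = 6451.8 N·mm = 6.4518 J

6.45 J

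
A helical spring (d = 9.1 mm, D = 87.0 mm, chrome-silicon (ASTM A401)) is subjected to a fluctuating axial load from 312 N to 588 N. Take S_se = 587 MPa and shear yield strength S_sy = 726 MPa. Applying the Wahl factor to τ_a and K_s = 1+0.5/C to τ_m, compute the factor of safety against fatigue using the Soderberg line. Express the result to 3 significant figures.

C = D/d = 87.0/9.1 = 9.5604; K_W = (4C−1)/(4C−4)+0.615/C = 1.1519; K_s = 1+0.5/C = 1.0523
F_a = (F_max−F_min)/2 = 138 N; F_m = (F_max+F_min)/2 = 450 N
τ_a = K_W·8F_aD/(πd³) = 1.1519 × 40.571 = 46.735 MPa
τ_m = K_s·8F_mD/(πd³) = 1.0523 × 132.3 = 139.22 MPa
Soderberg: 1/n_f = τ_a/S_se + τ_m/S_sy = 46.735/587 + 139.22/726 = 0.07962 + 0.19176 = 0.27137
n_f = 1/0.27137 = 3.685

3.68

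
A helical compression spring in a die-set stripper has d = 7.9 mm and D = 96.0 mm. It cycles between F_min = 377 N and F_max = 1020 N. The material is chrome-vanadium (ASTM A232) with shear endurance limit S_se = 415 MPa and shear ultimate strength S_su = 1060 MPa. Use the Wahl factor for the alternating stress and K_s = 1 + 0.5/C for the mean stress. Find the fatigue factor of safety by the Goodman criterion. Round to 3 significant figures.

C = D/d = 96.0/7.9 = 12.1519; K_W = (4C−1)/(4C−4)+0.615/C = 1.1179; K_s = 1+0.5/C = 1.0411
F_a = (F_max−F_min)/2 = 321.5 N; F_m = (F_max+F_min)/2 = 698.5 N
τ_a = K_W·8F_aD/(πd³) = 1.1179 × 159.41 = 178.2 MPa
τ_m = K_s·8F_mD/(πd³) = 1.0411 × 346.34 = 360.59 MPa
Goodman: 1/n_f = τ_a/S_se + τ_m/S_su = 178.2/415 + 360.59/1060 = 0.42939 + 0.34017 = 0.76956
n_f = 1/0.76956 = 1.299

1.30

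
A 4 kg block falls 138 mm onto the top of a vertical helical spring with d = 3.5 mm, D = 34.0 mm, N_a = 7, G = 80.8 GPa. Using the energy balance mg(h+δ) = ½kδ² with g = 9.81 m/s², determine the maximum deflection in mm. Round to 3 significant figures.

52.0 mm

k = Gd⁴/(8D³N_a) = (80.8×10³)(3.5⁴)/(8·34.0³·7) = 5.5088 N/mm
W = mg = 4 × 9.81 = 39.24 N
½kδ² − Wδ − Wh = 0 → δ = (W + √(W² + 2kWh))/k
δ = (39.24 + √(1539.8 + 59661.9))/5.5088 = (39.24 + 247.39)/5.5088 = 52.031 mm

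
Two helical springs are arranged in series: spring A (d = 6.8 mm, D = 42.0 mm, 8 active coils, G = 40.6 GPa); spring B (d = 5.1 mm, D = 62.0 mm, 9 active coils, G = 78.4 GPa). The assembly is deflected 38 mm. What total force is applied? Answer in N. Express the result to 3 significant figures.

k_A = Gd⁴/(8D³N_a) = (40.6×10³)(6.8⁴)/(8·42.0³·8) = 18.308 N/mm
k_B = Gd⁴/(8D³N_a) = (78.4×10³)(5.1⁴)/(8·62.0³·9) = 3.0909 N/mm
Series: 1/k_eq = 1/18.308 + 1/3.0909 = 0.37815; k_eq = 2.6445 N/mm
F = k_eq·δ = 2.6445·38 = 100.49 N

100 N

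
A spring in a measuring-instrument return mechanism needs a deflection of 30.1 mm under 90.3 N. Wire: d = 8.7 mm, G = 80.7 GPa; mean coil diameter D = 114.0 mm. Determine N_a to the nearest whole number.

Required rate k = F/δ = 90.3/30.1 = 3 N/mm
N_a = Gd⁴/(8D³k) = (80.7×10³ × 8.7⁴)/(8 × 114.0³ × 3)
    = 4.62328e+08 / 3.55571e+07 = 13 → 13 coils

13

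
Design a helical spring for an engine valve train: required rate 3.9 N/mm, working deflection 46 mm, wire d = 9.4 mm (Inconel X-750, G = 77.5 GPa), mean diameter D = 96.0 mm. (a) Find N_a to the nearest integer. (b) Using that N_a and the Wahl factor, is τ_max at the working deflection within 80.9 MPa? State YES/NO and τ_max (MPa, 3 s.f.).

N_a = Gd⁴/(8D³k) = (77.5×10³)(9.4⁴)/(8·96.0³·3.9) = 21.92 → N_a = 22
Actual rate k = Gd⁴/(8D³·22) = 3.8859 N/mm
Working load F = kδ = 3.8859·46 = 178.75 N
C = 96.0/9.4 = 10.2128; K_W = (4C−1)/(4C−4)+0.615/C = 1.1416
τ_max = K_W·8FD/(πd³) = 1.1416·52.61 = 60.062 MPa
τ_max ≤ 80.9 MPa → acceptable

(a) 22 coils; (b) YES, τ_max = 60.1 MPa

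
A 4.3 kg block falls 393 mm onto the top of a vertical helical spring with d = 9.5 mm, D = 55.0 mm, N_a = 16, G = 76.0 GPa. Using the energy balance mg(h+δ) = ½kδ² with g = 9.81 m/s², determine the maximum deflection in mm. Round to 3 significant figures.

35.3 mm

k = Gd⁴/(8D³N_a) = (76.0×10³)(9.5⁴)/(8·55.0³·16) = 29.068 N/mm
W = mg = 4.3 × 9.81 = 42.183 N
½kδ² − Wδ − Wh = 0 → δ = (W + √(W² + 2kWh))/k
δ = (42.183 + √(1779.4 + 963762))/29.068 = (42.183 + 982.62)/29.068 = 35.256 mm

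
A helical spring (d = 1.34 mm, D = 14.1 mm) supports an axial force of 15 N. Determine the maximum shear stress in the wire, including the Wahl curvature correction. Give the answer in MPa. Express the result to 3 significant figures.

Spring index C = D/d = 14.1/1.34 = 10.5224
K_W = (4C−1)/(4C−4) + 0.615/C = 41.090/38.090 + 0.0584 = 1.1372
τ₀ = 8FD/(πd³) = 8·15·14.1/(π·1.34³) = 1692/7.559 = 223.84 MPa
τ_max = K·τ₀ = 1.1372 × 223.84 = 254.55 MPa

255 MPa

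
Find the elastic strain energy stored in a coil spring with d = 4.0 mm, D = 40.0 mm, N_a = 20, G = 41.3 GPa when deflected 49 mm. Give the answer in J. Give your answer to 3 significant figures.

1.24 J

k = Gd⁴/(8D³N_a) = (41.3×10³)(4.0⁴)/(8·40.0³·20) = 1.0325 N/mm
U = ½kδ² = 0.5 × 1.0325 × 49² = 1239.5 N·mm = 1.2395 J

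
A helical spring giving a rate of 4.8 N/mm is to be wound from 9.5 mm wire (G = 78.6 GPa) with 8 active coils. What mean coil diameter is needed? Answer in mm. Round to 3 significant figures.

128 mm

D = (Gd⁴/(8N_a·k))^(1/3) = (78.6×10³·9.5⁴/(8·8·4.8))^(1/3)
  = (2.08399e+06)^(1/3) = 127.7317 mm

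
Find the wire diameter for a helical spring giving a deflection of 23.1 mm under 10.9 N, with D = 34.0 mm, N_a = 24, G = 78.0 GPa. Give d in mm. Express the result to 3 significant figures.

2.60 mm

Required rate k = F/δ = 10.9/23.1 = 0.47186 N/mm
d = (8D³N_a·k / G)^(1/4) = (8·34.0³·24·0.47186 / (78.0×10³))^0.25
  = (45.652)^0.25 = 2.5993 mm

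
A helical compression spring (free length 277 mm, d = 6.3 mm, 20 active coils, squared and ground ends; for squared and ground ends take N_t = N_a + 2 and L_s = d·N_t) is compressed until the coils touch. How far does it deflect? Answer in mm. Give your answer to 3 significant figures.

N_t = 22; L_s = 6.3·22 = 138.6 mm
δ_solid = L₀ − L_s = 277 − 138.6 = 138.4 mm

138 mm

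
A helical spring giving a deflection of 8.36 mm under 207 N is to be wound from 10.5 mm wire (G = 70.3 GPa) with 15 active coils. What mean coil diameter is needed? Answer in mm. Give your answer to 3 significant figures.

66.0 mm

Required rate k = F/δ = 207/8.36 = 24.761 N/mm
D = (Gd⁴/(8N_a·k))^(1/3) = (70.3×10³·10.5⁴/(8·15·24.761))^(1/3)
  = (287586)^(1/3) = 66.0069 mm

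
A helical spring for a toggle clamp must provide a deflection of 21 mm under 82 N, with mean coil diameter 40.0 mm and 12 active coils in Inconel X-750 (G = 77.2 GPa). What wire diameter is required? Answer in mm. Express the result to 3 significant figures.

4.20 mm

Required rate k = F/δ = 82/21 = 3.9048 N/mm
d = (8D³N_a·k / G)^(1/4) = (8·40.0³·12·3.9048 / (77.2×10³))^0.25
  = (310.76)^0.25 = 4.1986 mm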